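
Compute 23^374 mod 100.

9

Successive squares of 23 mod 100: 23^1≡23, 23^2≡29, 23^4≡41, 23^8≡81, 23^16≡61, 23^32≡21, 23^64≡41, 23^128≡81, 23^256≡61.
Since 374 = 2 + 4 + 16 + 32 + 64 + 256 in binary, 23^374 ≡ 29·41·61·21·41·61 ≡ 9 (mod 100).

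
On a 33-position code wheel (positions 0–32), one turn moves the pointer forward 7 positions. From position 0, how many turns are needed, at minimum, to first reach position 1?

19

7·19 = 133 = 4·33 + 1, so 7⁻¹ ≡ 19 (mod 33).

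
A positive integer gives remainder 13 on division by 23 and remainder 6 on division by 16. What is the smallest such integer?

358

x ≡ 6 (mod 16) gives x ∈ {6, 22, 38, 54, 70, 86, 102, 118, …}.
The first of these with x mod 23 = 13 is 358.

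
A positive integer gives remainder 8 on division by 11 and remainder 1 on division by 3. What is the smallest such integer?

x ≡ 1 (mod 3) gives x ∈ {1, 4, 7, 10, 13, 16, 19}.
The first of these with x mod 11 = 8 is 19.

19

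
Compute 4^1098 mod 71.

By repeated squaring mod 71: 4^1≡4, 4^2≡16, 4^4≡43, 4^8≡3, 4^16≡9, 4^32≡10, 4^64≡29, 4^128≡60, 4^256≡50, 4^512≡15, 4^1024≡12.
Since 1098 = 2 + 8 + 64 + 1024 in binary, 4^1098 ≡ 16·3·29·12 ≡ 19 (mod 71).

19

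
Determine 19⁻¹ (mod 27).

10

19·10 = 190 = 7·27 + 1, so 19⁻¹ ≡ 10 (mod 27).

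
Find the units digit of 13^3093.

The units digit of 13^n cycles with period 4: 3, 9, 7, 1, …
3093 mod 4 = 1, so the last digit matches 3^1 = 3.

3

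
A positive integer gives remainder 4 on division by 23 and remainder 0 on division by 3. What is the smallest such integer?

27

x ≡ 0 (mod 3) gives x ∈ {0, 3, 6, 9, 12, 15, 18, 21, …}.
The first of these with x mod 23 = 4 is 27.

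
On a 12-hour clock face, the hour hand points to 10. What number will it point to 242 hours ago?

Dividing 242 by 12 gives quotient 20 and remainder 2.
10 − 2 → 8 on a 12-hour dial.

8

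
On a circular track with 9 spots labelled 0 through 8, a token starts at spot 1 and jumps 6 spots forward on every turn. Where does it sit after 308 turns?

4

308·6 = 1848.
1848 = 205·9 + 3, so 1848 mod 9 = 3.
(1 + 3) mod 9 = 4.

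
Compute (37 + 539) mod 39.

30

539 = 13·39 + 32, so 539 mod 39 = 32.
(37 + 32) mod 39 = 30.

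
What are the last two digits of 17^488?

Square-and-reduce mod 100: 17^1≡17, 17^2≡89, 17^4≡21, 17^8≡41, 17^16≡81, 17^32≡61, 17^64≡21, 17^128≡41, 17^256≡81.
488 = 8 + 32 + 64 + 128 + 256, so 17^488 ≡ 41·61·21·41·81 ≡ 41 (mod 100).

41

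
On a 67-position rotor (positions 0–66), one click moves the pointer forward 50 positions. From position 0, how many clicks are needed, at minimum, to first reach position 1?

63

67 = 1·50 + 17
50 = 2·17 + 16
17 = 1·16 + 1
16 = 16·1 + 0
Back-substituting gives 50·63 ≡ 1 (mod 67).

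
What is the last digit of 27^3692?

1

Powers of 7 mod 10 repeat with period 4: 7, 9, 3, 1.
3692 mod 4 = 0, so the last digit matches 7^4 = 1.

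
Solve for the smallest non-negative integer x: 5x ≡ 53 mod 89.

The inverse of 5 mod 89 is 18 (since 5·18 = 90 ≡ 1).
So x ≡ 18·53 = 954 ≡ 64 (mod 89).

64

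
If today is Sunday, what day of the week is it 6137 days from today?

6137 − 876·7 = 5, so 6137 ≡ 5 (mod 7).
Sunday + 5 days → Friday.

Friday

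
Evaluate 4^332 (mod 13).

3

By repeated squaring mod 13: 4^1≡4, 4^2≡3, 4^4≡9, 4^8≡3, 4^16≡9, 4^32≡3, 4^64≡9, 4^128≡3, 4^256≡9.
332 = 4 + 8 + 64 + 256, so 4^332 ≡ 9·3·9·9 ≡ 3 (mod 13).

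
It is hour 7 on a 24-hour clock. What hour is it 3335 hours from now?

6

3335 = 138·24 + 23, so 3335 mod 24 = 23.
(7 + 23) mod 24 = 6.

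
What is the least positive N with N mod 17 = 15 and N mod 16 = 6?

134

x ≡ 6 (mod 16) gives x ∈ {6, 22, 38, 54, 70, 86, 102, 118, …}.
The first of these with x mod 17 = 15 is 134.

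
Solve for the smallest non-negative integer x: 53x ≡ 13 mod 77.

54

The inverse of 53 mod 77 is 16 (since 53·16 = 848 ≡ 1).
Multiplying both sides by 16: x ≡ 16·13 = 208 ≡ 54 (mod 77).
Check: 53·54 = 2862 = 37·77 + 13.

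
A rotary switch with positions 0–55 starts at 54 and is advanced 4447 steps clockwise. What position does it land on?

4447 mod 56 = 23 (since 79·56 = 4424).
(54 + 23) mod 56 = 21.

21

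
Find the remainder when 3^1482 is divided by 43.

By repeated squaring mod 43: 3^1≡3, 3^2≡9, 3^4≡38, 3^8≡25, 3^16≡23, 3^32≡13, 3^64≡40, 3^128≡9, 3^256≡38, 3^512≡25, 3^1024≡23.
1482 = 2 + 8 + 64 + 128 + 256 + 1024, so 3^1482 ≡ 9·25·40·9·38·23 ≡ 4 (mod 43).

4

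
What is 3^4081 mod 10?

The units digit of 3^n cycles with period 4: 3, 9, 7, 1, …
4081 mod 4 = 1, so the last digit matches 3^1 = 3.

3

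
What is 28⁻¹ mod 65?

7

65 = 2·28 + 9
28 = 3·9 + 1
9 = 9·1 + 0
Back-substituting gives 28·7 ≡ 1 (mod 65).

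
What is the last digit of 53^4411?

The units digit of 53^n cycles with period 4: 3, 9, 7, 1, …
4411 leaves remainder 3 on division by 4, so 53^4411 ends in 7.

7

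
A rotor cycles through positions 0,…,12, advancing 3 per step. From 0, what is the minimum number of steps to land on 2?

5

The inverse of 3 mod 13 is 9 (since 3·9 = 27 ≡ 1).
Multiplying both sides by 9: x ≡ 9·2 = 18 ≡ 5 (mod 13).
Check: 3·5 = 15 = 1·13 + 2.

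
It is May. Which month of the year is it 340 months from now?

September

Dividing 340 by 12 gives quotient 28 and remainder 4.
May + 4 months → September.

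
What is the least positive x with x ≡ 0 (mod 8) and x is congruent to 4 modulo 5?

Since 5·5 ≡ 1 (mod 8), take x = 4 + 5·((0−4)·5 mod 8) = 4 + 5·4 = 24.
Check: 24 mod 8 = 0, 24 mod 5 = 4.

24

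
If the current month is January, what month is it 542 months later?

March

542 = 45·12 + 2, so 542 mod 12 = 2.
January + 2 months → March.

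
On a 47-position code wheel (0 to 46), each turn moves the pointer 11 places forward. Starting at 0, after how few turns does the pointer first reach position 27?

11⁻¹ ≡ 30 (mod 47) because 11·30 = 330 = 7·47 + 1.
So x ≡ 30·27 = 810 ≡ 11 (mod 47).

11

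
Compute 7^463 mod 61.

By repeated squaring mod 61: 7^1≡7, 7^2≡49, 7^4≡22, 7^8≡57, 7^16≡16, 7^32≡12, 7^64≡22, 7^128≡57, 7^256≡16.
463 = 1 + 2 + 4 + 8 + 64 + 128 + 256, so 7^463 ≡ 7·49·22·57·22·57·16 ≡ 6 (mod 61).

6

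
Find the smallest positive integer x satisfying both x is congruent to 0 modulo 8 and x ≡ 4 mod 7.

x ≡ 4 (mod 7) gives x ∈ {4, 11, 18, 25, 32}.
The first of these with x mod 8 = 0 is 32.

32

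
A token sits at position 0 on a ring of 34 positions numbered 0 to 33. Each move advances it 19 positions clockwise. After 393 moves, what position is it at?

393·19 = 7467.
7467 mod 34 = 21 (since 219·34 = 7446).
(0 + 21) mod 34 = 21.

21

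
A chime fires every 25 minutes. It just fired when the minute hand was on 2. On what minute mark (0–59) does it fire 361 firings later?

361·25 = 9025.
9025 mod 60 = 25 (since 150·60 = 9000).
(2 + 25) mod 60 = 27.

27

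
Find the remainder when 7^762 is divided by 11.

5

Successive squares of 7 mod 11: 7^1≡7, 7^2≡5, 7^4≡3, 7^8≡9, 7^16≡4, 7^32≡5, 7^64≡3, 7^128≡9, 7^256≡4, 7^512≡5.
Since 762 = 2 + 8 + 16 + 32 + 64 + 128 + 512 in binary, 7^762 ≡ 5·9·4·5·3·9·5 ≡ 5 (mod 11).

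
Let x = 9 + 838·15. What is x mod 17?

838·15 = 12570.
12570 = 739·17 + 7, so 12570 mod 17 = 7.
(9 + 7) mod 17 = 16.

16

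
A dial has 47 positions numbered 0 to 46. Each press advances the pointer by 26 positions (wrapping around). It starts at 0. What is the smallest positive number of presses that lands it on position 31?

The inverse of 26 mod 47 is 38 (since 26·38 = 988 ≡ 1).
Multiplying both sides by 38: x ≡ 38·31 = 1178 ≡ 3 (mod 47).

3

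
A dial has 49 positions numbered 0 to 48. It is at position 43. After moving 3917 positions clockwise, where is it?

3917 = 79·49 + 46, so 3917 mod 49 = 46.
(43 + 46) mod 49 = 40.

40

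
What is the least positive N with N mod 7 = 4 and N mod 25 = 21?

x ≡ 4 (mod 7) gives x ∈ {4, 11, 18, 25, 32, 39, 46}.
The first of these with x mod 25 = 21 is 46.

46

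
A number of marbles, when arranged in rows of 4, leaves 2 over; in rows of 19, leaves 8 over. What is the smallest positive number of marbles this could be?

46

x ≡ 2 (mod 4) gives x ∈ {2, 6, 10, 14, 18, 22, 26, 30, …}.
The first of these with x mod 19 = 8 is 46.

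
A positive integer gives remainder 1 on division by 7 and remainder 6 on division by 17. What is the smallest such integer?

57

Since 17·5 ≡ 1 (mod 7), take x = 6 + 17·((1−6)·5 mod 7) = 6 + 17·3 = 57.
Check: 57 mod 7 = 1, 57 mod 17 = 6.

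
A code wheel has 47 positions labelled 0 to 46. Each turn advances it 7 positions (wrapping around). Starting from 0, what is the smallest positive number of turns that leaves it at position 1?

47 = 6·7 + 5
7 = 1·5 + 2
5 = 2·2 + 1
2 = 2·1 + 0
Back-substituting gives 7·27 ≡ 1 (mod 47).

27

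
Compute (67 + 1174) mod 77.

9

1174 mod 77 = 19 (since 15·77 = 1155).
(67 + 19) mod 77 = 9.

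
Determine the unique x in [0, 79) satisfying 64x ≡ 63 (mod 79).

59

64⁻¹ ≡ 21 (mod 79) because 64·21 = 1344 = 17·79 + 1.
So x ≡ 21·63 = 1323 ≡ 59 (mod 79).
Check: 64·59 = 3776 = 47·79 + 63.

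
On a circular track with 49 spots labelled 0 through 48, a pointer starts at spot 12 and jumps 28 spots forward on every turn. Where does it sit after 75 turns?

75·28 = 2100.
2100 = 42·49 + 42, so 2100 mod 49 = 42.
(12 + 42) mod 49 = 5.

5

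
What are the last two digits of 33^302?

Square-and-reduce mod 100: 33^1≡33, 33^2≡89, 33^4≡21, 33^8≡41, 33^16≡81, 33^32≡61, 33^64≡21, 33^128≡41, 33^256≡81.
302 = 2 + 4 + 8 + 32 + 256, so 33^302 ≡ 89·21·41·61·81 ≡ 89 (mod 100).

89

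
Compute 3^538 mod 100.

89

Square-and-reduce mod 100: 3^1≡3, 3^2≡9, 3^4≡81, 3^8≡61, 3^16≡21, 3^32≡41, 3^64≡81, 3^128≡61, 3^256≡21, 3^512≡41.
Since 538 = 2 + 8 + 16 + 512 in binary, 3^538 ≡ 9·61·21·41 ≡ 89 (mod 100).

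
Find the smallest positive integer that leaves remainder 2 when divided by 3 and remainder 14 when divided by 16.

Since 16·1 ≡ 1 (mod 3), take x = 14 + 16·((2−14)·1 mod 3) = 14 + 16·0 = 14.
Check: 14 mod 3 = 2, 14 mod 16 = 14.

14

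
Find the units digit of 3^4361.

Powers of 3 mod 10 repeat with period 4: 3, 9, 7, 1.
4361 mod 4 = 1, so the last digit matches 3^1 = 3.

3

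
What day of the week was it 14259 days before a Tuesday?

Tuesday

14259 mod 7 = 0 (since 2037·7 = 14259).
Tuesday − 0 days → Tuesday.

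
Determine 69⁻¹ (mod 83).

83 = 1·69 + 14
69 = 4·14 + 13
14 = 1·13 + 1
13 = 13·1 + 0
Back-substituting gives 69·77 ≡ 1 (mod 83).

77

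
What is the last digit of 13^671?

7

Powers of 3 mod 10 repeat with period 4: 3, 9, 7, 1.
671 leaves remainder 3 on division by 4, so 13^671 ends in 7.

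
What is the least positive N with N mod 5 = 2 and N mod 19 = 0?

57

x ≡ 2 (mod 5) gives x ∈ {2, 7, 12, 17, 22, 27, 32, 37, …}.
The first of these with x mod 19 = 0 is 57.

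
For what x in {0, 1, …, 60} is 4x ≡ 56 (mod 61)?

14

The inverse of 4 mod 61 is 46 (since 4·46 = 184 ≡ 1).
So x ≡ 46·56 = 2576 ≡ 14 (mod 61).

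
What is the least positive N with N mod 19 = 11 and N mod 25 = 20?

220

x ≡ 11 (mod 19) gives x ∈ {11, 30, 49, 68, 87, 106, 125, 144, …}.
The first of these with x mod 25 = 20 is 220.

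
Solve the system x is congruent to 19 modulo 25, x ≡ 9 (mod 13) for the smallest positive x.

269

Since 13·2 ≡ 1 (mod 25), take x = 9 + 13·((19−9)·2 mod 25) = 9 + 13·20 = 269.
Check: 269 mod 25 = 19, 269 mod 13 = 9.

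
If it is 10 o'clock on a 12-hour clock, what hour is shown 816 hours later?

10

Dividing 816 by 12 gives quotient 68 and remainder 0.
10 + 0 → 10 on a 12-hour dial.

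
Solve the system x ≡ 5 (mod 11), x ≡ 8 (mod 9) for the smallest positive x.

x ≡ 8 (mod 9) gives x ∈ {8, 17, 26, 35, 44, 53, 62, 71}.
The first of these with x mod 11 = 5 is 71.

71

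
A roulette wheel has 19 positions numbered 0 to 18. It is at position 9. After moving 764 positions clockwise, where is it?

13

Dividing 764 by 19 gives quotient 40 and remainder 4.
(9 + 4) mod 19 = 13.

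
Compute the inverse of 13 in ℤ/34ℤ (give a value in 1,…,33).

21

13·21 = 273 = 8·34 + 1, so 13⁻¹ ≡ 21 (mod 34).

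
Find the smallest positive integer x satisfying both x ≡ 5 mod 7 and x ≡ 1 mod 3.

x ≡ 1 (mod 3) gives x ∈ {1, 4, 7, 10, 13, 16, 19}.
The first of these with x mod 7 = 5 is 19.

19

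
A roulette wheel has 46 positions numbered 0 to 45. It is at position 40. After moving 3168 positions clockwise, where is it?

Dividing 3168 by 46 gives quotient 68 and remainder 40.
(40 + 40) mod 46 = 34.

34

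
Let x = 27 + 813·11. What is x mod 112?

813·11 = 8943.
8943 − 79·112 = 95, so 8943 ≡ 95 (mod 112).
(27 + 95) mod 112 = 10.

10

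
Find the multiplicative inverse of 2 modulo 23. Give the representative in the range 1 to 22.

12

2·12 = 24 = 1·23 + 1, so 2⁻¹ ≡ 12 (mod 23).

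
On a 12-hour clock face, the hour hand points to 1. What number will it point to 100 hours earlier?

100 − 8·12 = 4, so 100 ≡ 4 (mod 12).
1 − 4 → 9 on a 12-hour dial.

9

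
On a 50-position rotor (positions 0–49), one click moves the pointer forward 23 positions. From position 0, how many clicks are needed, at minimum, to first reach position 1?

23·37 = 851 = 17·50 + 1, so 23⁻¹ ≡ 37 (mod 50).

37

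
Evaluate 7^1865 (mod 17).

By repeated squaring mod 17: 7^1≡7, 7^2≡15, 7^4≡4, 7^8≡16, 7^16≡1, 7^32≡1, 7^64≡1, 7^128≡1, 7^256≡1, 7^512≡1, 7^1024≡1.
1865 = 1 + 8 + 64 + 256 + 512 + 1024, so 7^1865 ≡ 7·16·1·1·1·1 ≡ 10 (mod 17).

10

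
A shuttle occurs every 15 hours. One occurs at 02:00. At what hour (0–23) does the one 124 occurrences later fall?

14

124·15 = 1860.
Dividing 1860 by 24 gives quotient 77 and remainder 12.
(2 + 12) mod 24 = 14.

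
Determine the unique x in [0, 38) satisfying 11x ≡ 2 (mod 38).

14

The inverse of 11 mod 38 is 7 (since 11·7 = 77 ≡ 1).
So x ≡ 7·2 = 14 ≡ 14 (mod 38).
Check: 11·14 = 154 = 4·38 + 2.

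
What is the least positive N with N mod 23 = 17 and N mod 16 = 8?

x ≡ 8 (mod 16) gives x ∈ {8, 24, 40}.
The first of these with x mod 23 = 17 is 40.

40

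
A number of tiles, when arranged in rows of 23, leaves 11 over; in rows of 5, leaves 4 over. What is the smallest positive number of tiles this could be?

34

Since 5·14 ≡ 1 (mod 23), take x = 4 + 5·((11−4)·14 mod 23) = 4 + 5·6 = 34.
Check: 34 mod 23 = 11, 34 mod 5 = 4.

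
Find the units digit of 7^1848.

The units digit of 7^n cycles with period 4: 7, 9, 3, 1, …
1848 leaves remainder 0 on division by 4, so 7^1848 ends in 1.

1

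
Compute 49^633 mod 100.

By repeated squaring mod 100: 49^1≡49, 49^2≡1, 49^4≡1, 49^8≡1, 49^16≡1, 49^32≡1, 49^64≡1, 49^128≡1, 49^256≡1, 49^512≡1.
Since 633 = 1 + 8 + 16 + 32 + 64 + 512 in binary, 49^633 ≡ 49·1·1·1·1·1 ≡ 49 (mod 100).

49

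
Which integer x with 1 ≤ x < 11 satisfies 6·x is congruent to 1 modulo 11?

11 = 1·6 + 5
6 = 1·5 + 1
5 = 5·1 + 0
Back-substituting gives 6·2 ≡ 1 (mod 11).

2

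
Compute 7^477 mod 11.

6

Successive squares of 7 mod 11: 7^1≡7, 7^2≡5, 7^4≡3, 7^8≡9, 7^16≡4, 7^32≡5, 7^64≡3, 7^128≡9, 7^256≡4.
477 = 1 + 4 + 8 + 16 + 64 + 128 + 256, so 7^477 ≡ 7·3·9·4·3·9·4 ≡ 6 (mod 11).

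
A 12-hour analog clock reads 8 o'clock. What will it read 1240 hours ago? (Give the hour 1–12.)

4

1240 − 103·12 = 4, so 1240 ≡ 4 (mod 12).
8 − 4 → 4 on a 12-hour dial.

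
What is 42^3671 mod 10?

Last digits of 2^n: 2, 4, 8, 6 (period 4).
3671 leaves remainder 3 on division by 4, so 42^3671 ends in 8.

8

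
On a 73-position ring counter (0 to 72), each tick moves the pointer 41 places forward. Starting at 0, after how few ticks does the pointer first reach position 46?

41⁻¹ ≡ 57 (mod 73) because 41·57 = 2337 = 32·73 + 1.
So x ≡ 57·46 = 2622 ≡ 67 (mod 73).

67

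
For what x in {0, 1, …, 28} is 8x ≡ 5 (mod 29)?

26

The inverse of 8 mod 29 is 11 (since 8·11 = 88 ≡ 1).
So x ≡ 11·5 = 55 ≡ 26 (mod 29).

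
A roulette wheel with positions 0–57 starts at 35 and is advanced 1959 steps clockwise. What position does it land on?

22

Dividing 1959 by 58 gives quotient 33 and remainder 45.
(35 + 45) mod 58 = 22.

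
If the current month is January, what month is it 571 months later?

August

571 mod 12 = 7 (since 47·12 = 564).
January + 7 months → August.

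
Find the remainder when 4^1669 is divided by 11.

3

By repeated squaring mod 11: 4^1≡4, 4^2≡5, 4^4≡3, 4^8≡9, 4^16≡4, 4^32≡5, 4^64≡3, 4^128≡9, 4^256≡4, 4^512≡5, 4^1024≡3.
Since 1669 = 1 + 4 + 128 + 512 + 1024 in binary, 4^1669 ≡ 4·3·9·5·3 ≡ 3 (mod 11).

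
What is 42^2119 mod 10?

The units digit of 42^n cycles with period 4: 2, 4, 8, 6, …
2119 mod 4 = 3, so the last digit matches 2^3 = 8.

8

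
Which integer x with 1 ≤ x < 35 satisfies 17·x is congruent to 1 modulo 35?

35 = 2·17 + 1
17 = 17·1 + 0
Back-substituting gives 17·33 ≡ 1 (mod 35).

33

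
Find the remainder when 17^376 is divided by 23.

Square-and-reduce mod 23: 17^1≡17, 17^2≡13, 17^4≡8, 17^8≡18, 17^16≡2, 17^32≡4, 17^64≡16, 17^128≡3, 17^256≡9.
Since 376 = 8 + 16 + 32 + 64 + 256 in binary, 17^376 ≡ 18·2·4·16·9 ≡ 13 (mod 23).

13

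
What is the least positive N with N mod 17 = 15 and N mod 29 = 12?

389

x ≡ 15 (mod 17) gives x ∈ {15, 32, 49, 66, 83, 100, 117, 134, …}.
The first of these with x mod 29 = 12 is 389.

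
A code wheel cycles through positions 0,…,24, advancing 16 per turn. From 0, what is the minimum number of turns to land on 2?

22

16⁻¹ ≡ 11 (mod 25) because 16·11 = 176 = 7·25 + 1.
Multiplying both sides by 11: x ≡ 11·2 = 22 ≡ 22 (mod 25).
Check: 16·22 = 352 = 14·25 + 2.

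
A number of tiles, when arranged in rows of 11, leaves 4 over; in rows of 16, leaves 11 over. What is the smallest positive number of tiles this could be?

59

x ≡ 4 (mod 11) gives x ∈ {4, 15, 26, 37, 48, 59}.
The first of these with x mod 16 = 11 is 59.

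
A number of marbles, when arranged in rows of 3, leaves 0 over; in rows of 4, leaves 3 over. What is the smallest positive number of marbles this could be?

x ≡ 0 (mod 3) gives x ∈ {0, 3}.
The first of these with x mod 4 = 3 is 3.

3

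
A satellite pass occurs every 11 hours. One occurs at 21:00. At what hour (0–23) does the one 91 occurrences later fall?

14

91·11 = 1001.
1001 mod 24 = 17 (since 41·24 = 984).
(21 + 17) mod 24 = 14.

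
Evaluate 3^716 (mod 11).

Successive squares of 3 mod 11: 3^1≡3, 3^2≡9, 3^4≡4, 3^8≡5, 3^16≡3, 3^32≡9, 3^64≡4, 3^128≡5, 3^256≡3, 3^512≡9.
716 = 4 + 8 + 64 + 128 + 512, so 3^716 ≡ 4·5·4·5·9 ≡ 3 (mod 11).

3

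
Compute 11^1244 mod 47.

27

By repeated squaring mod 47: 11^1≡11, 11^2≡27, 11^4≡24, 11^8≡12, 11^16≡3, 11^32≡9, 11^64≡34, 11^128≡28, 11^256≡32, 11^512≡37, 11^1024≡6.
Since 1244 = 4 + 8 + 16 + 64 + 128 + 1024 in binary, 11^1244 ≡ 24·12·3·34·28·6 ≡ 27 (mod 47).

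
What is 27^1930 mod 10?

9

Last digits of 7^n: 7, 9, 3, 1 (period 4).
1930 leaves remainder 2 on division by 4, so 27^1930 ends in 9.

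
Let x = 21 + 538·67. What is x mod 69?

538·67 = 36046.
Dividing 36046 by 69 gives quotient 522 and remainder 28.
(21 + 28) mod 69 = 49.

49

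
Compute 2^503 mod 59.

38

Square-and-reduce mod 59: 2^1≡2, 2^2≡4, 2^4≡16, 2^8≡20, 2^16≡46, 2^32≡51, 2^64≡5, 2^128≡25, 2^256≡35.
503 = 1 + 2 + 4 + 16 + 32 + 64 + 128 + 256, so 2^503 ≡ 2·4·16·46·51·5·25·35 ≡ 38 (mod 59).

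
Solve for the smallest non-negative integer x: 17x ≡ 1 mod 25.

The inverse of 17 mod 25 is 3 (since 17·3 = 51 ≡ 1).
Multiplying both sides by 3: x ≡ 3·1 = 3 ≡ 3 (mod 25).

3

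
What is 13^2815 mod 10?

Last digits of 3^n: 3, 9, 7, 1 (period 4).
2815 leaves remainder 3 on division by 4, so 13^2815 ends in 7.

7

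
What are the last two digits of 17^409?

Square-and-reduce mod 100: 17^1≡17, 17^2≡89, 17^4≡21, 17^8≡41, 17^16≡81, 17^32≡61, 17^64≡21, 17^128≡41, 17^256≡81.
409 = 1 + 8 + 16 + 128 + 256, so 17^409 ≡ 17·41·81·41·81 ≡ 97 (mod 100).

97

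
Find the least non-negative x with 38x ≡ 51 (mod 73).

38⁻¹ ≡ 25 (mod 73) because 38·25 = 950 = 13·73 + 1.
So x ≡ 25·51 = 1275 ≡ 34 (mod 73).
Check: 38·34 = 1292 = 17·73 + 51.

34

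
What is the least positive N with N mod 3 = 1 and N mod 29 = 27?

85

Since 29·2 ≡ 1 (mod 3), take x = 27 + 29·((1−27)·2 mod 3) = 27 + 29·2 = 85.
Check: 85 mod 3 = 1, 85 mod 29 = 27.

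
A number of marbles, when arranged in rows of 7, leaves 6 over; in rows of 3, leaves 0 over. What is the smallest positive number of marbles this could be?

x ≡ 0 (mod 3) gives x ∈ {0, 3, 6}.
The first of these with x mod 7 = 6 is 6.

6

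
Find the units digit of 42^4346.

Last digits of 2^n: 2, 4, 8, 6 (period 4).
4346 leaves remainder 2 on division by 4, so 42^4346 ends in 4.

4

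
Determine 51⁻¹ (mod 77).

51·74 = 3774 = 49·77 + 1, so 51⁻¹ ≡ 74 (mod 77).

74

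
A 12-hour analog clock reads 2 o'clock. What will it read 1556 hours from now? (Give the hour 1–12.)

10

1556 mod 12 = 8 (since 129·12 = 1548).
2 + 8 → 10 on a 12-hour dial.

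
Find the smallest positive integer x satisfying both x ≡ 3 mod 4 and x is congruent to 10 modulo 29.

39

x ≡ 3 (mod 4) gives x ∈ {3, 7, 11, 15, 19, 23, 27, 31, …}.
The first of these with x mod 29 = 10 is 39.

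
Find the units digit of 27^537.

7

Last digits of 7^n: 7, 9, 3, 1 (period 4).
537 leaves remainder 1 on division by 4, so 27^537 ends in 7.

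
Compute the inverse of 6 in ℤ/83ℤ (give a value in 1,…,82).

14

6·14 = 84 = 1·83 + 1, so 6⁻¹ ≡ 14 (mod 83).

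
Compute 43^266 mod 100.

49

Square-and-reduce mod 100: 43^1≡43, 43^2≡49, 43^4≡1, 43^8≡1, 43^16≡1, 43^32≡1, 43^64≡1, 43^128≡1, 43^256≡1.
266 = 2 + 8 + 256, so 43^266 ≡ 49·1·1 ≡ 49 (mod 100).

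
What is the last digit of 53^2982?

9

The units digit of 53^n cycles with period 4: 3, 9, 7, 1, …
2982 leaves remainder 2 on division by 4, so 53^2982 ends in 9.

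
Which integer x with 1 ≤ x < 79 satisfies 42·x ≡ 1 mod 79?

32

79 = 1·42 + 37
42 = 1·37 + 5
37 = 7·5 + 2
5 = 2·2 + 1
2 = 2·1 + 0
Back-substituting gives 42·32 ≡ 1 (mod 79).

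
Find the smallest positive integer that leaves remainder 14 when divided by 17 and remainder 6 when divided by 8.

14

x ≡ 6 (mod 8) gives x ∈ {6, 14}.
The first of these with x mod 17 = 14 is 14.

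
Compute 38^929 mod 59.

38

By repeated squaring mod 59: 38^1≡38, 38^2≡28, 38^4≡17, 38^8≡53, 38^16≡36, 38^32≡57, 38^64≡4, 38^128≡16, 38^256≡20, 38^512≡46.
Since 929 = 1 + 32 + 128 + 256 + 512 in binary, 38^929 ≡ 38·57·16·20·46 ≡ 38 (mod 59).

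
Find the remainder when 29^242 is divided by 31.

4

By repeated squaring mod 31: 29^1≡29, 29^2≡4, 29^4≡16, 29^8≡8, 29^16≡2, 29^32≡4, 29^64≡16, 29^128≡8.
242 = 2 + 16 + 32 + 64 + 128, so 29^242 ≡ 4·2·4·16·8 ≡ 4 (mod 31).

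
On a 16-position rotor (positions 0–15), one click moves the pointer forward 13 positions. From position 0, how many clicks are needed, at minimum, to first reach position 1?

5

13·5 = 65 = 4·16 + 1, so 13⁻¹ ≡ 5 (mod 16).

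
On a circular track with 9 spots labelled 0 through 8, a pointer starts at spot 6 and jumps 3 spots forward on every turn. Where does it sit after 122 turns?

122·3 = 366.
Dividing 366 by 9 gives quotient 40 and remainder 6.
(6 + 6) mod 9 = 3.

3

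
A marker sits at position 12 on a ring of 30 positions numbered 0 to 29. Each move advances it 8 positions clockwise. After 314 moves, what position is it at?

314·8 = 2512.
2512 mod 30 = 22 (since 83·30 = 2490).
(12 + 22) mod 30 = 4.

4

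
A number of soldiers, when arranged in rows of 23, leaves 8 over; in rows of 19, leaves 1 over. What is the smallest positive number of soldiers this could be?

77

Since 19·17 ≡ 1 (mod 23), take x = 1 + 19·((8−1)·17 mod 23) = 1 + 19·4 = 77.
Check: 77 mod 23 = 8, 77 mod 19 = 1.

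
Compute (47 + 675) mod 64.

675 − 10·64 = 35, so 675 ≡ 35 (mod 64).
(47 + 35) mod 64 = 18.

18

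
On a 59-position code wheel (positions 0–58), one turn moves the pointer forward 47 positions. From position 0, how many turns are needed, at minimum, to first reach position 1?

47·54 = 2538 = 43·59 + 1, so 47⁻¹ ≡ 54 (mod 59).

54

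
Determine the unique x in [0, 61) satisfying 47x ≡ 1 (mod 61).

13

47⁻¹ ≡ 13 (mod 61) because 47·13 = 611 = 10·61 + 1.
So x ≡ 13·1 = 13 ≡ 13 (mod 61).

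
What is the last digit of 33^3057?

3

Powers of 3 mod 10 repeat with period 4: 3, 9, 7, 1.
3057 mod 4 = 1, so the last digit matches 3^1 = 3.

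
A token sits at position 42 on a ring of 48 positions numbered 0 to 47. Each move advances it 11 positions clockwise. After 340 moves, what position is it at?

38

340·11 = 3740.
3740 − 77·48 = 44, so 3740 ≡ 44 (mod 48).
(42 + 44) mod 48 = 38.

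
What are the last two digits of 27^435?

43

By repeated squaring mod 100: 27^1≡27, 27^2≡29, 27^4≡41, 27^8≡81, 27^16≡61, 27^32≡21, 27^64≡41, 27^128≡81, 27^256≡61.
435 = 1 + 2 + 16 + 32 + 128 + 256, so 27^435 ≡ 27·29·61·21·81·61 ≡ 43 (mod 100).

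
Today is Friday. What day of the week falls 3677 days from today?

3677 − 525·7 = 2, so 3677 ≡ 2 (mod 7).
Friday + 2 days → Sunday.

Sunday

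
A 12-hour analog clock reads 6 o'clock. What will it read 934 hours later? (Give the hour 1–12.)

934 = 77·12 + 10, so 934 mod 12 = 10.
6 + 10 → 4 on a 12-hour dial.

4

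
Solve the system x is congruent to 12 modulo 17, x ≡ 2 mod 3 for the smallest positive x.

x ≡ 2 (mod 3) gives x ∈ {2, 5, 8, 11, 14, 17, 20, 23, …}.
The first of these with x mod 17 = 12 is 29.

29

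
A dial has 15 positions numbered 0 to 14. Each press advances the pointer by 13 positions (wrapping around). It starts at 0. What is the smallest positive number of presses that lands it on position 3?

13⁻¹ ≡ 7 (mod 15) because 13·7 = 91 = 6·15 + 1.
Multiplying both sides by 7: x ≡ 7·3 = 21 ≡ 6 (mod 15).

6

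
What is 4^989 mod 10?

The units digit of 4^n cycles with period 2: 4, 6, …
989 mod 2 = 1, so the last digit matches 4^1 = 4.

4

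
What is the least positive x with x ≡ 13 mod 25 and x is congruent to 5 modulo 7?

138

Since 7·18 ≡ 1 (mod 25), take x = 5 + 7·((13−5)·18 mod 25) = 5 + 7·19 = 138.
Check: 138 mod 25 = 13, 138 mod 7 = 5.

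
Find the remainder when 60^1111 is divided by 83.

35

Square-and-reduce mod 83: 60^1≡60, 60^2≡31, 60^4≡48, 60^8≡63, 60^16≡68, 60^32≡59, 60^64≡78, 60^128≡25, 60^256≡44, 60^512≡27, 60^1024≡65.
1111 = 1 + 2 + 4 + 16 + 64 + 1024, so 60^1111 ≡ 60·31·48·68·78·65 ≡ 35 (mod 83).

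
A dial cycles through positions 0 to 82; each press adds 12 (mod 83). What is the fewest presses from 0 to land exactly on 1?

83 = 6·12 + 11
12 = 1·11 + 1
11 = 11·1 + 0
Back-substituting gives 12·7 ≡ 1 (mod 83).

7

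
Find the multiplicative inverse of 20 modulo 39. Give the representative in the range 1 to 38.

2

39 = 1·20 + 19
20 = 1·19 + 1
19 = 19·1 + 0
Back-substituting gives 20·2 ≡ 1 (mod 39).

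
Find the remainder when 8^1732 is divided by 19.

11

Successive squares of 8 mod 19: 8^1≡8, 8^2≡7, 8^4≡11, 8^8≡7, 8^16≡11, 8^32≡7, 8^64≡11, 8^128≡7, 8^256≡11, 8^512≡7, 8^1024≡11.
1732 = 4 + 64 + 128 + 512 + 1024, so 8^1732 ≡ 11·11·7·7·11 ≡ 11 (mod 19).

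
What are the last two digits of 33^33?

13

By repeated squaring mod 100: 33^1≡33, 33^2≡89, 33^4≡21, 33^8≡41, 33^16≡81, 33^32≡61.
33 = 1 + 32, so 33^33 ≡ 33·61 ≡ 13 (mod 100).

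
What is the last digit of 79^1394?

Powers of 9 mod 10 repeat with period 2: 9, 1.
1394 leaves remainder 0 on division by 2, so 79^1394 ends in 1.

1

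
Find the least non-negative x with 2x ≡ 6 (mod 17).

The inverse of 2 mod 17 is 9 (since 2·9 = 18 ≡ 1).
Multiplying both sides by 9: x ≡ 9·6 = 54 ≡ 3 (mod 17).

3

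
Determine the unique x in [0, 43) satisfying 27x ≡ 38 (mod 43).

3

The inverse of 27 mod 43 is 8 (since 27·8 = 216 ≡ 1).
So x ≡ 8·38 = 304 ≡ 3 (mod 43).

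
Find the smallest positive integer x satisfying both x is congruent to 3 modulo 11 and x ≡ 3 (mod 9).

Since 9·5 ≡ 1 (mod 11), take x = 3 + 9·((3−3)·5 mod 11) = 3 + 9·0 = 3.
Check: 3 mod 11 = 3, 3 mod 9 = 3.

3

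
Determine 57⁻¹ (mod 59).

29

59 = 1·57 + 2
57 = 28·2 + 1
2 = 2·1 + 0
Back-substituting gives 57·29 ≡ 1 (mod 59).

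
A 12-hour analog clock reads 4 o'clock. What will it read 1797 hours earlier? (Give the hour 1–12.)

Dividing 1797 by 12 gives quotient 149 and remainder 9.
4 − 9 → 7 on a 12-hour dial.

7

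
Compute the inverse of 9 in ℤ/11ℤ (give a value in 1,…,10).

9·5 = 45 = 4·11 + 1, so 9⁻¹ ≡ 5 (mod 11).

5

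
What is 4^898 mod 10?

6

Last digits of 4^n: 4, 6 (period 2).
898 mod 2 = 0, so the last digit matches 4^2 = 6.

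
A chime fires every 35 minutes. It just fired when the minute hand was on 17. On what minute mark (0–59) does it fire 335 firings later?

335·35 = 11725.
11725 mod 60 = 25 (since 195·60 = 11700).
(17 + 25) mod 60 = 42.

42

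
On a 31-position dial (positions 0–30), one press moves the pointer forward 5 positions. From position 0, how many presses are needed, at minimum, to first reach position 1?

5·25 = 125 = 4·31 + 1, so 5⁻¹ ≡ 25 (mod 31).

25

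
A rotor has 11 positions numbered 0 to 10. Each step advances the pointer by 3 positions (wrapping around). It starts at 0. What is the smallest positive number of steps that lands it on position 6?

The inverse of 3 mod 11 is 4 (since 3·4 = 12 ≡ 1).
So x ≡ 4·6 = 24 ≡ 2 (mod 11).
Check: 3·2 = 6 = 0·11 + 6.

2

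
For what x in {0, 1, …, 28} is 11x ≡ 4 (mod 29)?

The inverse of 11 mod 29 is 8 (since 11·8 = 88 ≡ 1).
Multiplying both sides by 8: x ≡ 8·4 = 32 ≡ 3 (mod 29).

3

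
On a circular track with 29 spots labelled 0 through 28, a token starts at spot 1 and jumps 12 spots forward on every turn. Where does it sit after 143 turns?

6

143·12 = 1716.
1716 = 59·29 + 5, so 1716 mod 29 = 5.
(1 + 5) mod 29 = 6.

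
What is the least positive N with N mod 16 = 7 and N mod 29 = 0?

87

Since 29·5 ≡ 1 (mod 16), take x = 0 + 29·((7−0)·5 mod 16) = 0 + 29·3 = 87.
Check: 87 mod 16 = 7, 87 mod 29 = 0.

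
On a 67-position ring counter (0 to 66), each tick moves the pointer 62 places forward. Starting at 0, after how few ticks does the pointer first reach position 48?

44

62⁻¹ ≡ 40 (mod 67) because 62·40 = 2480 = 37·67 + 1.
Multiplying both sides by 40: x ≡ 40·48 = 1920 ≡ 44 (mod 67).
Check: 62·44 = 2728 = 40·67 + 48.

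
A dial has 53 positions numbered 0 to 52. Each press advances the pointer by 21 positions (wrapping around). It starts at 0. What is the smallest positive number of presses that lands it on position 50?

21⁻¹ ≡ 48 (mod 53) because 21·48 = 1008 = 19·53 + 1.
So x ≡ 48·50 = 2400 ≡ 15 (mod 53).

15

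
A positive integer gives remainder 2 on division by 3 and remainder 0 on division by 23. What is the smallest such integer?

23

x ≡ 2 (mod 3) gives x ∈ {2, 5, 8, 11, 14, 17, 20, 23}.
The first of these with x mod 23 = 0 is 23.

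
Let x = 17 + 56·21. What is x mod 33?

56·21 = 1176.
1176 − 35·33 = 21, so 1176 ≡ 21 (mod 33).
(17 + 21) mod 33 = 5.

5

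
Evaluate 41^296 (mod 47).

42

By repeated squaring mod 47: 41^1≡41, 41^2≡36, 41^4≡27, 41^8≡24, 41^16≡12, 41^32≡3, 41^64≡9, 41^128≡34, 41^256≡28.
296 = 8 + 32 + 256, so 41^296 ≡ 24·3·28 ≡ 42 (mod 47).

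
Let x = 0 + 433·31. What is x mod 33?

433·31 = 13423.
13423 mod 33 = 25 (since 406·33 = 13398).
(0 + 25) mod 33 = 25.

25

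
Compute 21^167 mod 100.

Square-and-reduce mod 100: 21^1≡21, 21^2≡41, 21^4≡81, 21^8≡61, 21^16≡21, 21^32≡41, 21^64≡81, 21^128≡61.
167 = 1 + 2 + 4 + 32 + 128, so 21^167 ≡ 21·41·81·41·61 ≡ 41 (mod 100).

41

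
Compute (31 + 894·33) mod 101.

894·33 = 29502.
Dividing 29502 by 101 gives quotient 292 and remainder 10.
(31 + 10) mod 101 = 41.

41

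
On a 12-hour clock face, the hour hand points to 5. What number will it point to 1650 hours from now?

11

1650 = 137·12 + 6, so 1650 mod 12 = 6.
5 + 6 → 11 on a 12-hour dial.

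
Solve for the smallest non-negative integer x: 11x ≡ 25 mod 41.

The inverse of 11 mod 41 is 15 (since 11·15 = 165 ≡ 1).
Multiplying both sides by 15: x ≡ 15·25 = 375 ≡ 6 (mod 41).
Check: 11·6 = 66 = 1·41 + 25.

6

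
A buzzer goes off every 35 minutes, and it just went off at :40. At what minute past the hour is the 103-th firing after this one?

45

103·35 = 3605.
3605 = 60·60 + 5, so 3605 mod 60 = 5.
(40 + 5) mod 60 = 45.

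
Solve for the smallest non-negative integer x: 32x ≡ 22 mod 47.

33

32⁻¹ ≡ 25 (mod 47) because 32·25 = 800 = 17·47 + 1.
Multiplying both sides by 25: x ≡ 25·22 = 550 ≡ 33 (mod 47).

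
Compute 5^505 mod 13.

5

By repeated squaring mod 13: 5^1≡5, 5^2≡12, 5^4≡1, 5^8≡1, 5^16≡1, 5^32≡1, 5^64≡1, 5^128≡1, 5^256≡1.
505 = 1 + 8 + 16 + 32 + 64 + 128 + 256, so 5^505 ≡ 5·1·1·1·1·1·1 ≡ 5 (mod 13).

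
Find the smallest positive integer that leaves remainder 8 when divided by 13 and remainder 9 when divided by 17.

x ≡ 8 (mod 13) gives x ∈ {8, 21, 34, 47, 60}.
The first of these with x mod 17 = 9 is 60.

60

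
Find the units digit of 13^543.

7

Powers of 3 mod 10 repeat with period 4: 3, 9, 7, 1.
543 leaves remainder 3 on division by 4, so 13^543 ends in 7.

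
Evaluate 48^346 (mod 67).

By repeated squaring mod 67: 48^1≡48, 48^2≡26, 48^4≡6, 48^8≡36, 48^16≡23, 48^32≡60, 48^64≡49, 48^128≡56, 48^256≡54.
Since 346 = 2 + 8 + 16 + 64 + 256 in binary, 48^346 ≡ 26·36·23·49·54 ≡ 23 (mod 67).

23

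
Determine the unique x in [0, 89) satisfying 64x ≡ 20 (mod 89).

The inverse of 64 mod 89 is 32 (since 64·32 = 2048 ≡ 1).
So x ≡ 32·20 = 640 ≡ 17 (mod 89).

17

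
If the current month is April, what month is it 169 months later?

169 mod 12 = 1 (since 14·12 = 168).
April + 1 month → May.

May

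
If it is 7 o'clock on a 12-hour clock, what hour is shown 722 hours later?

9

Dividing 722 by 12 gives quotient 60 and remainder 2.
7 + 2 → 9 on a 12-hour dial.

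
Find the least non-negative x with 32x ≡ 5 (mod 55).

50

32⁻¹ ≡ 43 (mod 55) because 32·43 = 1376 = 25·55 + 1.
So x ≡ 43·5 = 215 ≡ 50 (mod 55).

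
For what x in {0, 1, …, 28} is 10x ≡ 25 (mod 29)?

17

The inverse of 10 mod 29 is 3 (since 10·3 = 30 ≡ 1).
So x ≡ 3·25 = 75 ≡ 17 (mod 29).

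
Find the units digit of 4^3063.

The units digit of 4^n cycles with period 2: 4, 6, …
3063 leaves remainder 1 on division by 2, so 4^3063 ends in 4.

4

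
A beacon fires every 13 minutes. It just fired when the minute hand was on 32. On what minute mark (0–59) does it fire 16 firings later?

0

16·13 = 208.
208 mod 60 = 28 (since 3·60 = 180).
(32 + 28) mod 60 = 0.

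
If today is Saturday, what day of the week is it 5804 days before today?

Dividing 5804 by 7 gives quotient 829 and remainder 1.
Saturday − 1 day → Friday.

Friday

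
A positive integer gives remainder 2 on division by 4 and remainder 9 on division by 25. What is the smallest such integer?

34

Since 25·1 ≡ 1 (mod 4), take x = 9 + 25·((2−9)·1 mod 4) = 9 + 25·1 = 34.
Check: 34 mod 4 = 2, 34 mod 25 = 9.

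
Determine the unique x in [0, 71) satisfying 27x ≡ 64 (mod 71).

27⁻¹ ≡ 50 (mod 71) because 27·50 = 1350 = 19·71 + 1.
So x ≡ 50·64 = 3200 ≡ 5 (mod 71).
Check: 27·5 = 135 = 1·71 + 64.

5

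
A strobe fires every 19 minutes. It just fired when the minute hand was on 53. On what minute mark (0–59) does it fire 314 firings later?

314·19 = 5966.
Dividing 5966 by 60 gives quotient 99 and remainder 26.
(53 + 26) mod 60 = 19.

19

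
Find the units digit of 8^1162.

Powers of 8 mod 10 repeat with period 4: 8, 4, 2, 6.
1162 mod 4 = 2, so the last digit matches 8^2 = 4.

4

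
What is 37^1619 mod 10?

Last digits of 7^n: 7, 9, 3, 1 (period 4).
1619 mod 4 = 3, so the last digit matches 7^3 = 3.

3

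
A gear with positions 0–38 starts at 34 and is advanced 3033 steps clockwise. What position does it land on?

Dividing 3033 by 39 gives quotient 77 and remainder 30.
(34 + 30) mod 39 = 25.

25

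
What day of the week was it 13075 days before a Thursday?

Friday

13075 mod 7 = 6 (since 1867·7 = 13069).
Thursday − 6 days → Friday.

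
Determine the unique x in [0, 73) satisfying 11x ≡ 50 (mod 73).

The inverse of 11 mod 73 is 20 (since 11·20 = 220 ≡ 1).
So x ≡ 20·50 = 1000 ≡ 51 (mod 73).
Check: 11·51 = 561 = 7·73 + 50.

51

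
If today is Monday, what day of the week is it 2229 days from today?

Thursday

2229 mod 7 = 3 (since 318·7 = 2226).
Monday + 3 days → Thursday.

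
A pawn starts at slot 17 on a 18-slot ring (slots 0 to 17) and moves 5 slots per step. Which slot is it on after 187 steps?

187·5 = 935.
935 = 51·18 + 17, so 935 mod 18 = 17.
(17 + 17) mod 18 = 16.

16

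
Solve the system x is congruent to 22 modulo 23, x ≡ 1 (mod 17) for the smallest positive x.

x ≡ 1 (mod 17) gives x ∈ {1, 18, 35, 52, 69, 86, 103, 120, …}.
The first of these with x mod 23 = 22 is 137.

137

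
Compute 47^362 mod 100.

Square-and-reduce mod 100: 47^1≡47, 47^2≡9, 47^4≡81, 47^8≡61, 47^16≡21, 47^32≡41, 47^64≡81, 47^128≡61, 47^256≡21.
Since 362 = 2 + 8 + 32 + 64 + 256 in binary, 47^362 ≡ 9·61·41·81·21 ≡ 9 (mod 100).

9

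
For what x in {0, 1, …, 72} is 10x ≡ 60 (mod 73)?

6

The inverse of 10 mod 73 is 22 (since 10·22 = 220 ≡ 1).
So x ≡ 22·60 = 1320 ≡ 6 (mod 73).
Check: 10·6 = 60 = 0·73 + 60.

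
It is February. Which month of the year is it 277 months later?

Dividing 277 by 12 gives quotient 23 and remainder 1.
February + 1 month → March.

March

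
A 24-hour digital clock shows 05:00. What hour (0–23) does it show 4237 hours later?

18

4237 = 176·24 + 13, so 4237 mod 24 = 13.
(5 + 13) mod 24 = 18.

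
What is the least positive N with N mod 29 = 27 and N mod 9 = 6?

114

x ≡ 6 (mod 9) gives x ∈ {6, 15, 24, 33, 42, 51, 60, 69, …}.
The first of these with x mod 29 = 27 is 114.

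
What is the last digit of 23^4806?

The units digit of 23^n cycles with period 4: 3, 9, 7, 1, …
4806 leaves remainder 2 on division by 4, so 23^4806 ends in 9.

9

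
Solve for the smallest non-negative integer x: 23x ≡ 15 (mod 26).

23⁻¹ ≡ 17 (mod 26) because 23·17 = 391 = 15·26 + 1.
Multiplying both sides by 17: x ≡ 17·15 = 255 ≡ 21 (mod 26).
Check: 23·21 = 483 = 18·26 + 15.

21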